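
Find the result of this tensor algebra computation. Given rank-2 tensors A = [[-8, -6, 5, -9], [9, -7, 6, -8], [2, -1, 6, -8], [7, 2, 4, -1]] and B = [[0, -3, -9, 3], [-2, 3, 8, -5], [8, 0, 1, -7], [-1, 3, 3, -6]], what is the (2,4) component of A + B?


Tensor addition is component-wise: (A + B)_{ij} = A_{ij} + B_{ij}.
A_{24} = -8
B_{24} = -5
(A + B)_{24} = -8 + -5 = -13

-13


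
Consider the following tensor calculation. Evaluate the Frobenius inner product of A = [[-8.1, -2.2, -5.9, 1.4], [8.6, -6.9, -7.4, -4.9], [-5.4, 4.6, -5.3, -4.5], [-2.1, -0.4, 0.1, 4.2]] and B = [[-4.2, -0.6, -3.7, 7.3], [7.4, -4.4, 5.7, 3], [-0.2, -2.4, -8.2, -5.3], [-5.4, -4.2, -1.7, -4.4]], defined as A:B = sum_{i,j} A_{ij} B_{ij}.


A:B = sum over all i,j of A_{ij} * B_{ij}.
Row 1: -8.1*-4.2=34.02, -2.2*-0.6=1.32, -5.9*-3.7=21.83, 1.4*7.3=10.22 => row sum = 67.39
Row 2: 8.6*7.4=63.64, -6.9*-4.4=30.36, -7.4*5.7=-42.18, -4.9*3=-14.7 => row sum = 37.12
Row 3: -5.4*-0.2=1.08, 4.6*-2.4=-11.04, -5.3*-8.2=43.46, -4.5*-5.3=23.85 => row sum = 57.35
Row 4: -2.1*-5.4=11.34, -0.4*-4.2=1.68, 0.1*-1.7=-0.17, 4.2*-4.4=-18.48 => row sum = -5.63
Total = 67.39 + 37.12 + 57.35 + -5.63 = 156.23

156.23


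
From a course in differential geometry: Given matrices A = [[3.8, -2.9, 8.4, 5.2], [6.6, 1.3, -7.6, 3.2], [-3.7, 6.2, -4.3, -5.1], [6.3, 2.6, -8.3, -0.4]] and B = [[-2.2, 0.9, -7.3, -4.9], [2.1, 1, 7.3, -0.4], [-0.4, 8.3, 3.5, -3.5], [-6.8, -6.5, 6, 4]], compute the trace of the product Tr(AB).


Tr(AB) = sum_i (AB)_{ii} where (AB)_{ii} = sum_k A_{ik} B_{ki}.
(AB)_{11} = 3.8*-2.2 + -2.9*2.1 + 8.4*-0.4 + 5.2*-6.8 = -53.17
(AB)_{22} = 6.6*0.9 + 1.3*1 + -7.6*8.3 + 3.2*-6.5 = -76.64
(AB)_{33} = -3.7*-7.3 + 6.2*7.3 + -4.3*3.5 + -5.1*6 = 26.62
(AB)_{44} = 6.3*-4.9 + 2.6*-0.4 + -8.3*-3.5 + -0.4*4 = -4.46
Tr(AB) = -53.17 + -76.64 + 26.62 + -4.46 = -107.65

-107.65


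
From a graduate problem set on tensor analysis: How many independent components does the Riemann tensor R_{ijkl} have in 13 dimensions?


The Riemann tensor in d dimensions has d^2(d^2 - 1)/12 independent components.
d = 13, so d^2 = 169
d^2 - 1 = 168
d^2(d^2 - 1) = 169 * 168 = 28392
Divide by 12: 28392 / 12 = 2366

2366


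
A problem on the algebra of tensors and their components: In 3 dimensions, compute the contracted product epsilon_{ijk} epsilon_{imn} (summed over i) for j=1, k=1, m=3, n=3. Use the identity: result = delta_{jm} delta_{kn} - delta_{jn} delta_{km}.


Using the identity: epsilon_{ijk} epsilon_{imn} = delta_{jm} delta_{kn} - delta_{jn} delta_{km}.
delta_{13} = 0
delta_{13} = 0
delta_{13} = 0
delta_{13} = 0
Result = 0 * 0 - 0 * 0 = 0 - 0 = 0

0


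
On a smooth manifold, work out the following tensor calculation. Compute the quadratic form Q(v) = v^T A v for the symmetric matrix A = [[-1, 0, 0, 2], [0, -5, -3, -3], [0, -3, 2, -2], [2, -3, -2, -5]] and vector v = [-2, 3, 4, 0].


First compute Av:
(Av)_1 = -1*-2 + 0*3 + 0*4 + 2*0 = 2
(Av)_2 = 0*-2 + -5*3 + -3*4 + -3*0 = -27
(Av)_3 = 0*-2 + -3*3 + 2*4 + -2*0 = -1
(Av)_4 = 2*-2 + -3*3 + -2*4 + -5*0 = -21
Av = [2, -27, -1, -21]
Then v^T (Av) = -2*2 + 3*-27 + 4*-1 + 0*-21
= -4 + -81 + -4 + 0 = -89

-89


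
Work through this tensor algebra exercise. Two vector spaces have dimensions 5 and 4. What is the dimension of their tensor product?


The dimension of a tensor product is the product of dimensions.
dim(V) = 5, dim(W) = 4
dim(V (x) W) = 5 * 4 = 20

20


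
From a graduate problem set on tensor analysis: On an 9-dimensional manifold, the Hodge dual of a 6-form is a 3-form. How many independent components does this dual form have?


The Hodge dual of a p-form on an n-dimensional manifold is an (n-p)-form.
n = 9, p = 6, so dual degree = 9 - 6 = 3
The number of components is C(n, n-p) = C(9, 3) = 84

84


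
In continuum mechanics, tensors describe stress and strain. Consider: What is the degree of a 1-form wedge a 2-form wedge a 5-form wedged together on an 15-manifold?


The degree of a wedge product is the sum of the degrees of the individual forms.
Degrees: 1, 2, 5
Total degree = 1 + 2 + 5 = 8

8


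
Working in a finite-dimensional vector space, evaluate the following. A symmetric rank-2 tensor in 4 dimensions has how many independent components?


A symmetric rank-2 tensor in d dimensions has d(d+1)/2 independent components.
d = 4
d(d+1)/2 = 4 * 5 / 2 = 20 / 2 = 10

10


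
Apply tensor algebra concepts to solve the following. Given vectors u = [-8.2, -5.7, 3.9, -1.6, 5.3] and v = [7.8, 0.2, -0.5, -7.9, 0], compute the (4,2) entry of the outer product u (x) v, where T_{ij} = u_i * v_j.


The outer product entry T_{ij} = u_i * v_j.
We need i=4, j=2.
u_4 = -1.6, v_2 = 0.2
T_{4,2} = -1.6 * 0.2 = -0.32

-0.32


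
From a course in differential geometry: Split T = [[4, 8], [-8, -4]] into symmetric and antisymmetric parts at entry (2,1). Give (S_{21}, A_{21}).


T_{21} = -8
T_{12} = 8
S_{21} = (-8 + 8)/2 = 0/2 = 0
A_{21} = (-8 - 8)/2 = -16/2 = -8
Check: S + A = 0 + -8 = -8 = T_{21}.

(0, -8)


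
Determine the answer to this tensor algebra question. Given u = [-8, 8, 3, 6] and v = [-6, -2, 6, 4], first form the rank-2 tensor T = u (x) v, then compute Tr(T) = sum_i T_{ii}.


The outer product gives T_{ij} = u_i v_j.
The trace (contraction) is Tr(T) = sum_i T_{ii} = sum_i u_i v_i.
Diagonal entries:
T_{11} = u_1 * v_1 = -8 * -6 = 48
T_{22} = u_2 * v_2 = 8 * -2 = -16
T_{33} = u_3 * v_3 = 3 * 6 = 18
T_{44} = u_4 * v_4 = 6 * 4 = 24
Tr(T) = 48 + -16 + 18 + 24 = 74

74


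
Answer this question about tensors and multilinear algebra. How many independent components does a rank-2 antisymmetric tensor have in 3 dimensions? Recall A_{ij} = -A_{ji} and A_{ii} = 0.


An antisymmetric rank-2 tensor satisfies A_{ij} = -A_{ji}, so diagonal entries are zero.
The independent components are the upper-triangular entries: C(n, 2) = n(n-1)/2.
n = 3
C(3, 2) = 3 * 2 / 2 = 6 / 2 = 3

3


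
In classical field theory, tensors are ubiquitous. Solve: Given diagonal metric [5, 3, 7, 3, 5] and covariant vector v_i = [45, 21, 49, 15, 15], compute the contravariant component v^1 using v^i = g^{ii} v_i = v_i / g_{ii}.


To raise an index with a diagonal metric: v^i = v_i / g_{ii}.
For index 1: v_1 = 45, g_{11} = 5
v^1 = 45 / 5 = 9

9


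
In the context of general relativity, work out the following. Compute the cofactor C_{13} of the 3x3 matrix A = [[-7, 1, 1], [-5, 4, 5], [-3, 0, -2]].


To find cofactor C_{13}, delete row 1 and column 3.
The resulting 2x2 submatrix is: [[-5, 4], [-3, 0]]
Minor M_{13} = -5*0 - 4*-3
  = 0 - -12 = 12
Sign = (-1)^(1+3) = (-1)^4 = 1
Cofactor C_{13} = 1 * 12 = 12

12


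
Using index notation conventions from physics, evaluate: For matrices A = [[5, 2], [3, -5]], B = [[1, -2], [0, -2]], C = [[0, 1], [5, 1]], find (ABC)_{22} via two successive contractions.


(ABC)_{22} = sum_m (AB)_{2m} C_{m2}. First compute row 2 of AB.
(AB)_{21} = 3*1 + -5*0 = 3
(AB)_{22} = 3*-2 + -5*-2 = 4
Now contract with column 2 of C:
(AB)_{21} * C_{12} = 3 * 1 = 3
(AB)_{22} * C_{22} = 4 * 1 = 4
(ABC)_{22} = 3 + 4 = 7

7


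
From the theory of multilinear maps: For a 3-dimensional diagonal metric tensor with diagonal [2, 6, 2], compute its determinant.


For a diagonal metric, the determinant is the product of diagonal entries.
Diagonal entries: 2, 6, 2
det(g) = 2 * 6 * 2 = 24

24


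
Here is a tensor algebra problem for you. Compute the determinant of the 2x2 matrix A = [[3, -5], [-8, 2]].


For a 2x2 matrix [[a, b], [c, d]], det = a*d - b*c.
a = 3, b = -5, c = -8, d = 2
a*d = 3 * 2 = 6
b*c = -5 * -8 = 40
det = 6 - 40 = -34

-34


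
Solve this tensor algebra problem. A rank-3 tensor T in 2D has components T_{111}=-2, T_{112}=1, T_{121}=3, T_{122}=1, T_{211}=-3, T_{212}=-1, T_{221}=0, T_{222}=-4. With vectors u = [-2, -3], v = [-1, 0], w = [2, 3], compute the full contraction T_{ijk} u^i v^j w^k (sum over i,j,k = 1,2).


S = sum over i,j,k of T_{ijk} u_i v_j w_k. Expanding all 8 terms:
T_{111}*u_1*v_1*w_1 = -2*-2*-1*2 = -8  (running total: -8)
T_{112}*u_1*v_1*w_2 = 1*-2*-1*3 = 6  (running total: -2)
T_{121}*u_1*v_2*w_1 = 3*-2*0*2 = 0  (running total: -2)
T_{122}*u_1*v_2*w_2 = 1*-2*0*3 = 0  (running total: -2)
T_{211}*u_2*v_1*w_1 = -3*-3*-1*2 = -18  (running total: -20)
T_{212}*u_2*v_1*w_2 = -1*-3*-1*3 = -9  (running total: -29)
T_{221}*u_2*v_2*w_1 = 0*-3*0*2 = 0  (running total: -29)
T_{222}*u_2*v_2*w_2 = -4*-3*0*3 = 0  (running total: -29)
S = -29

-29


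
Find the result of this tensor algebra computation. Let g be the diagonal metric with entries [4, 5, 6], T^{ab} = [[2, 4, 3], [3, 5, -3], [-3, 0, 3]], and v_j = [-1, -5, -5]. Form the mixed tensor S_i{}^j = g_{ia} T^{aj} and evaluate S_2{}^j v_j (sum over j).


Step 1: lower the first index. For a diagonal metric, g_{ia} T^{aj} = g_{ii} T^{ij} (no sum on i).
g_{22} = 5
S_2{}^1 = 5 * T^{21} = 5 * 3 = 15
S_2{}^2 = 5 * T^{22} = 5 * 5 = 25
S_2{}^3 = 5 * T^{23} = 5 * -3 = -15
Step 2: contract S_2{}^j with v_j.
S_2{}^1 * v_1 = 15 * -1 = -15
S_2{}^2 * v_2 = 25 * -5 = -125
S_2{}^3 * v_3 = -15 * -5 = 75
Result = -15 + -125 + 75 = -65

-65


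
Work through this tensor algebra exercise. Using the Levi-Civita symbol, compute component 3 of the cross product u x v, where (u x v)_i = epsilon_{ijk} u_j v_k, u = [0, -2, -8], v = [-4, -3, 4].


(u x v)_3 = sum_{j,k} epsilon_{3jk} u_j v_k. Only permutations of (1,2,3) contribute; the two non-zero terms are:
eps_{312} u_1 v_2 = 1 * 0 * -3 = 0
eps_{321} u_2 v_1 = -1 * -2 * -4 = -8
(u x v)_3 = -8

-8


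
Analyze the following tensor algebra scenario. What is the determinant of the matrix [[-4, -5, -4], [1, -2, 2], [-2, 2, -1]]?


Expanding along the first row, det(A) = a11*M_11 - a12*M_12 + a13*M_13, where M_1j is the (1,j) minor.
Minor M_11 = -2*-1 - 2*2 = -2
Minor M_12 = 1*-1 - 2*-2 = 3
Minor M_13 = 1*2 - -2*-2 = -2
det = -4*(-2) - -5*(3) + -4*(-2)
    = 8 - -15 + 8
    = 31

31


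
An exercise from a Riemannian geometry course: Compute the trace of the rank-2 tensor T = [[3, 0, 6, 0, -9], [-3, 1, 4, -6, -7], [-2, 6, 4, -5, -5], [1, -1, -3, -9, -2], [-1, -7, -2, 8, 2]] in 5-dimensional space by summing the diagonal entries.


The contraction (trace) of a rank-2 tensor is the sum of its diagonal elements.
Diagonal entries: A[1,1] = 3, A[2,2] = 1, A[3,3] = 4, A[4,4] = -9, A[5,5] = 2
Tr(A) = 3 + 1 + 4 + -9 + 2 = 1

1


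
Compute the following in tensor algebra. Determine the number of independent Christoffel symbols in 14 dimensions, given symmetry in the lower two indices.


Christoffel symbols Gamma^k_{ij} are symmetric in i,j, so there are d * d(d+1)/2 independent symbols.
d = 14
d(d+1)/2 = 14 * 15 / 2 = 105
Total = 14 * 105 = 1470

1470


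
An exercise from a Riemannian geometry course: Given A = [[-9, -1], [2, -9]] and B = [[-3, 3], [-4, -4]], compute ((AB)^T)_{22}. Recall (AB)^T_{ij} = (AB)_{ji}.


(AB)^T_{ij} = (AB)_{ji} = sum_k A_{jk} B_{ki}.
For i=2, j=2 we need (AB)_{22}:
A_{21} * B_{12} = 2 * 3 = 6
A_{22} * B_{22} = -9 * -4 = 36
Sum = 6 + 36 = 42

42


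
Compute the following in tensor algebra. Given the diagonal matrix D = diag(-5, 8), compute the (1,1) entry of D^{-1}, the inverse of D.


For a diagonal matrix, the inverse has entries (D^{-1})_{ii} = 1/d_{ii}.
The diagonal entries are: d_{11} = -5, d_{22} = 8
We need (D^{-1})_{11} = 1/d_{11} = 1/-5 = -1/5

-1/5


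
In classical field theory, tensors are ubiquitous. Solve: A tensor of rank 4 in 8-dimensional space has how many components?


The number of components of a rank-r tensor in d dimensions is d^r.
Here d = 8 and r = 4.
8^4 = 4096

4096


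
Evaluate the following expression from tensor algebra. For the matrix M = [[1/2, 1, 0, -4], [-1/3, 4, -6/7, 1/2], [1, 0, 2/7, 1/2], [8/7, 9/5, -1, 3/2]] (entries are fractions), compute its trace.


The trace is the sum of diagonal entries.
Diagonal: M[1,1] = 1/2, M[2,2] = 4, M[3,3] = 2/7, M[4,4] = 3/2
Tr(M) = 1/2 + 4 + 2/7 + 3/2
Computing step by step:
After adding M[1,1]: 1/2
After adding M[2,2]: 9/2
After adding M[3,3]: 67/14
After adding M[4,4]: 44/7
Tr(M) = 44/7

44/7


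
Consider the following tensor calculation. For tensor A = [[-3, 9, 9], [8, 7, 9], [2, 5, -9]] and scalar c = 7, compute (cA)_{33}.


Scalar multiplication: (cA)_{ij} = c * A_{ij}.
c = 7
A_{33} = -9
(cA)_{33} = 7 * -9 = -63

-63


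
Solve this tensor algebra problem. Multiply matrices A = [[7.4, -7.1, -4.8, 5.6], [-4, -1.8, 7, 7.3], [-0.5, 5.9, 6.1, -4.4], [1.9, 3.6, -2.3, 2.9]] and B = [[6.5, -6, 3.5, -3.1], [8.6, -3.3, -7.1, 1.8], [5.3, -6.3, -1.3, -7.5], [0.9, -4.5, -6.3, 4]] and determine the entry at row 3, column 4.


(AB)_{ij} = sum_k A_{ik} B_{kj}.
For i=3, j=4:
A_{31} * B_{14} = -0.5 * -3.1 = 1.55
A_{32} * B_{24} = 5.9 * 1.8 = 10.62
A_{33} * B_{34} = 6.1 * -7.5 = -45.75
A_{34} * B_{44} = -4.4 * 4 = -17.6
Sum = 1.55 + 10.62 + -45.75 + -17.6 = -51.18

-51.18


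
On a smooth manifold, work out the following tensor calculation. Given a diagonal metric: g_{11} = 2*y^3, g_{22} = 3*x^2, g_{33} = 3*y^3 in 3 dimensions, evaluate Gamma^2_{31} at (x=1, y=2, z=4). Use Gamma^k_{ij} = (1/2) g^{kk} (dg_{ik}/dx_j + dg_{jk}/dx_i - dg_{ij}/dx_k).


For a diagonal metric, Gamma^k_{ij} = (1/2) g^{kk} (dg_{ik}/dx_j + dg_{jk}/dx_i - dg_{ij}/dx_k).
The metric is diagonal, so g_{ab} = 0 for a != b.
At the given point: g_{11} = 16, g_{22} = 3, g_{33} = 24
g^{22} = 1/3
dg_{32}/dx_1 = 0 (off-diagonal)
dg_{12}/dx_3 = 0 (off-diagonal)
dg_{31}/dx_2 = 0 (off-diagonal)
Numerator = 0 + 0 - 0 = 0
Gamma^2_{31} = 0 / (2 * 3) = 0

0


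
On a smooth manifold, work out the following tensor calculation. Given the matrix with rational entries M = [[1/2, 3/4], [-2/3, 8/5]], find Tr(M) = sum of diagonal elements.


The trace is the sum of diagonal entries.
Diagonal: M[1,1] = 1/2, M[2,2] = 8/5
Tr(M) = 1/2 + 8/5
Computing step by step:
After adding M[1,1]: 1/2
After adding M[2,2]: 21/10
Tr(M) = 21/10

21/10


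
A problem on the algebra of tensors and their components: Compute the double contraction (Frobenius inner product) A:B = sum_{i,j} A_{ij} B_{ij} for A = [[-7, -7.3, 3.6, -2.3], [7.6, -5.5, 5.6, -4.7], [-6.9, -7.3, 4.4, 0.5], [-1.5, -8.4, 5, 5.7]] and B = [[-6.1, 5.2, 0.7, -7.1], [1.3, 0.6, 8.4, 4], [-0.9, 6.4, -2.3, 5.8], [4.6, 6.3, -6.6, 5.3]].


A:B = sum over all i,j of A_{ij} * B_{ij}.
Row 1: -7*-6.1=42.7, -7.3*5.2=-37.96, 3.6*0.7=2.52, -2.3*-7.1=16.33 => row sum = 23.59
Row 2: 7.6*1.3=9.88, -5.5*0.6=-3.3, 5.6*8.4=47.04, -4.7*4=-18.8 => row sum = 34.82
Row 3: -6.9*-0.9=6.21, -7.3*6.4=-46.72, 4.4*-2.3=-10.12, 0.5*5.8=2.9 => row sum = -47.73
Row 4: -1.5*4.6=-6.9, -8.4*6.3=-52.92, 5*-6.6=-33, 5.7*5.3=30.21 => row sum = -62.61
Total = 23.59 + 34.82 + -47.73 + -62.61 = -51.93

-51.93


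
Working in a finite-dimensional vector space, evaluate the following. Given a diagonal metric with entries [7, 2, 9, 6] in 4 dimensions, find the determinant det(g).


For a diagonal metric, the determinant is the product of diagonal entries.
Diagonal entries: 7, 2, 9, 6
det(g) = 7 * 2 * 9 * 6 = 756

756


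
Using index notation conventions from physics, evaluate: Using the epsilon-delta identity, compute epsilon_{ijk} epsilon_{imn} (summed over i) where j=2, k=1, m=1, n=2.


Using the identity: epsilon_{ijk} epsilon_{imn} = delta_{jm} delta_{kn} - delta_{jn} delta_{km}.
delta_{21} = 0
delta_{12} = 0
delta_{22} = 1
delta_{11} = 1
Result = 0 * 0 - 1 * 1 = 0 - 1 = -1

-1


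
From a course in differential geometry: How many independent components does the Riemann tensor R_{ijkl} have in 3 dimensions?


The Riemann tensor in d dimensions has d^2(d^2 - 1)/12 independent components.
d = 3, so d^2 = 9
d^2 - 1 = 8
d^2(d^2 - 1) = 9 * 8 = 72
Divide by 12: 72 / 12 = 6

6


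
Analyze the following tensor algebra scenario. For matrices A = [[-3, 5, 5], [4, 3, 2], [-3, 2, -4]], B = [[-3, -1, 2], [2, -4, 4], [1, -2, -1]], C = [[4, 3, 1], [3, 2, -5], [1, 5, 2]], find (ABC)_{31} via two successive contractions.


(ABC)_{31} = sum_m (AB)_{3m} C_{m1}. First compute row 3 of AB.
(AB)_{31} = -3*-3 + 2*2 + -4*1 = 9
(AB)_{32} = -3*-1 + 2*-4 + -4*-2 = 3
(AB)_{33} = -3*2 + 2*4 + -4*-1 = 6
Now contract with column 1 of C:
(AB)_{31} * C_{11} = 9 * 4 = 36
(AB)_{32} * C_{21} = 3 * 3 = 9
(AB)_{33} * C_{31} = 6 * 1 = 6
(ABC)_{31} = 36 + 9 + 6 = 51

51


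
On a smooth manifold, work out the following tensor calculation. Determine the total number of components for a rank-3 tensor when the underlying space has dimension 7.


The number of components of a rank-r tensor in d dimensions is d^r.
Here d = 7 and r = 3.
7^3 = 343

343


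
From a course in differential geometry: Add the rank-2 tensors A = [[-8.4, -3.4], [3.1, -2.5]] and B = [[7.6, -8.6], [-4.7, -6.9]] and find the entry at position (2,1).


Tensor addition is component-wise: (A + B)_{ij} = A_{ij} + B_{ij}.
A_{21} = 3.1
B_{21} = -4.7
(A + B)_{21} = 3.1 + -4.7 = -1.6

-1.6


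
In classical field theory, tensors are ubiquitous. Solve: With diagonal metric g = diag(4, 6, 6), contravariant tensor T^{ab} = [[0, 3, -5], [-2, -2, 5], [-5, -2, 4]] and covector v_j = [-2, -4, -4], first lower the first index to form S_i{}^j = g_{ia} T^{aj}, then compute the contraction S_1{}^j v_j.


Step 1: lower the first index. For a diagonal metric, g_{ia} T^{aj} = g_{ii} T^{ij} (no sum on i).
g_{11} = 4
S_1{}^1 = 4 * T^{11} = 4 * 0 = 0
S_1{}^2 = 4 * T^{12} = 4 * 3 = 12
S_1{}^3 = 4 * T^{13} = 4 * -5 = -20
Step 2: contract S_1{}^j with v_j.
S_1{}^1 * v_1 = 0 * -2 = 0
S_1{}^2 * v_2 = 12 * -4 = -48
S_1{}^3 * v_3 = -20 * -4 = 80
Result = 0 + -48 + 80 = 32

32


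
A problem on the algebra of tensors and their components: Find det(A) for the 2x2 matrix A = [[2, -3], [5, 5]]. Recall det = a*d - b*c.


For a 2x2 matrix [[a, b], [c, d]], det = a*d - b*c.
a = 2, b = -3, c = 5, d = 5
a*d = 2 * 5 = 10
b*c = -3 * 5 = -15
det = 10 - -15 = 25

25


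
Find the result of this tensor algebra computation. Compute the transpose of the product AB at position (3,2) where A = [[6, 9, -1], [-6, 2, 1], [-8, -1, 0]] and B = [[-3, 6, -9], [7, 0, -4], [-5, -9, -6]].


(AB)^T_{ij} = (AB)_{ji} = sum_k A_{jk} B_{ki}.
For i=3, j=2 we need (AB)_{23}:
A_{21} * B_{13} = -6 * -9 = 54
A_{22} * B_{23} = 2 * -4 = -8
A_{23} * B_{33} = 1 * -6 = -6
Sum = 54 + -8 + -6 = 40

40


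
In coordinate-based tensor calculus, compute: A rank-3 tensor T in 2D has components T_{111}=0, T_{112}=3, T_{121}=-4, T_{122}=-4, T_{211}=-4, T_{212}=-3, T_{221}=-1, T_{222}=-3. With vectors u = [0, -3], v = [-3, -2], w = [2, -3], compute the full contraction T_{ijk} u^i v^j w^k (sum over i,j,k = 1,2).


S = sum over i,j,k of T_{ijk} u_i v_j w_k. Expanding all 8 terms:
T_{111}*u_1*v_1*w_1 = 0*0*-3*2 = 0  (running total: 0)
T_{112}*u_1*v_1*w_2 = 3*0*-3*-3 = 0  (running total: 0)
T_{121}*u_1*v_2*w_1 = -4*0*-2*2 = 0  (running total: 0)
T_{122}*u_1*v_2*w_2 = -4*0*-2*-3 = 0  (running total: 0)
T_{211}*u_2*v_1*w_1 = -4*-3*-3*2 = -72  (running total: -72)
T_{212}*u_2*v_1*w_2 = -3*-3*-3*-3 = 81  (running total: 9)
T_{221}*u_2*v_2*w_1 = -1*-3*-2*2 = -12  (running total: -3)
T_{222}*u_2*v_2*w_2 = -3*-3*-2*-3 = 54  (running total: 51)
S = 51

51


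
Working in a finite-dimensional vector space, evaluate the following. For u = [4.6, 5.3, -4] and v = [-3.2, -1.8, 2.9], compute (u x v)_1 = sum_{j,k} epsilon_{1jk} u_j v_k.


(u x v)_1 = sum_{j,k} epsilon_{1jk} u_j v_k. Only permutations of (1,2,3) contribute; the two non-zero terms are:
eps_{123} u_2 v_3 = 1 * 5.3 * 2.9 = 15.37
eps_{132} u_3 v_2 = -1 * -4 * -1.8 = -7.2
(u x v)_1 = 8.17

8.17


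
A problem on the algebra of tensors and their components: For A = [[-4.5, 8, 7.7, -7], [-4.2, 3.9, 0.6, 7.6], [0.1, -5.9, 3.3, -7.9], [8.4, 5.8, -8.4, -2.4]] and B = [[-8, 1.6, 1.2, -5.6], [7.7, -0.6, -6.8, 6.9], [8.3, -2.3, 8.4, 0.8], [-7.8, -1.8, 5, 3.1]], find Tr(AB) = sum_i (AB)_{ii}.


Tr(AB) = sum_i (AB)_{ii} where (AB)_{ii} = sum_k A_{ik} B_{ki}.
(AB)_{11} = -4.5*-8 + 8*7.7 + 7.7*8.3 + -7*-7.8 = 216.11
(AB)_{22} = -4.2*1.6 + 3.9*-0.6 + 0.6*-2.3 + 7.6*-1.8 = -24.12
(AB)_{33} = 0.1*1.2 + -5.9*-6.8 + 3.3*8.4 + -7.9*5 = 28.46
(AB)_{44} = 8.4*-5.6 + 5.8*6.9 + -8.4*0.8 + -2.4*3.1 = -21.18
Tr(AB) = 216.11 + -24.12 + 28.46 + -21.18 = 199.27

199.27


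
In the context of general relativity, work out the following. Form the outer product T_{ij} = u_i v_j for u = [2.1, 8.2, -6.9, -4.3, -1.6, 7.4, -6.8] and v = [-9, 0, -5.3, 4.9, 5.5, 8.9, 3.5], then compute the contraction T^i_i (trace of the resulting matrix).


The outer product gives T_{ij} = u_i v_j.
The trace (contraction) is Tr(T) = sum_i T_{ii} = sum_i u_i v_i.
Diagonal entries:
T_{11} = u_1 * v_1 = 2.1 * -9 = -18.9
T_{22} = u_2 * v_2 = 8.2 * 0 = 0
T_{33} = u_3 * v_3 = -6.9 * -5.3 = 36.57
T_{44} = u_4 * v_4 = -4.3 * 4.9 = -21.07
T_{55} = u_5 * v_5 = -1.6 * 5.5 = -8.8
T_{66} = u_6 * v_6 = 7.4 * 8.9 = 65.86
T_{77} = u_7 * v_7 = -6.8 * 3.5 = -23.8
Tr(T) = -18.9 + 0 + 36.57 + -21.07 + -8.8 + 65.86 + -23.8 = 29.86

29.86


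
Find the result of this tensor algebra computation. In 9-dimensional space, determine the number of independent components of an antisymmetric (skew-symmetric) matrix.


An antisymmetric rank-2 tensor satisfies A_{ij} = -A_{ji}, so diagonal entries are zero.
The independent components are the upper-triangular entries: C(n, 2) = n(n-1)/2.
n = 9
C(9, 2) = 9 * 8 / 2 = 72 / 2 = 36

36


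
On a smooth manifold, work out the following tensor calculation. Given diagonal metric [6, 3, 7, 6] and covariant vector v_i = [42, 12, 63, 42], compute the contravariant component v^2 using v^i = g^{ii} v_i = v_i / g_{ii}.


To raise an index with a diagonal metric: v^i = v_i / g_{ii}.
For index 2: v_2 = 12, g_{22} = 3
v^2 = 12 / 3 = 4

4


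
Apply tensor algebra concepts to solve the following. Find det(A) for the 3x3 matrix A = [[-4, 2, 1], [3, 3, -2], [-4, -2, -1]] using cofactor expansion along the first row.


Expanding along the first row, det(A) = a11*M_11 - a12*M_12 + a13*M_13, where M_1j is the (1,j) minor.
Minor M_11 = 3*-1 - -2*-2 = -7
Minor M_12 = 3*-1 - -2*-4 = -11
Minor M_13 = 3*-2 - 3*-4 = 6
det = -4*(-7) - 2*(-11) + 1*(6)
    = 28 - -22 + 6
    = 56

56


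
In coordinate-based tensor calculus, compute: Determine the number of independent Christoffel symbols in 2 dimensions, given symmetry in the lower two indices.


Christoffel symbols Gamma^k_{ij} are symmetric in i,j, so there are d * d(d+1)/2 independent symbols.
d = 2
d(d+1)/2 = 2 * 3 / 2 = 3
Total = 2 * 3 = 6

6


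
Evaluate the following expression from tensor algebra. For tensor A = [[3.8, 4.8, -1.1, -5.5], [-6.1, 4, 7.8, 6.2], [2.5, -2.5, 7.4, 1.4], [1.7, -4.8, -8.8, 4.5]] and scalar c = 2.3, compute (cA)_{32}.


Scalar multiplication: (cA)_{ij} = c * A_{ij}.
c = 2.3
A_{32} = -2.5
(cA)_{32} = 2.3 * -2.5 = -5.75

-5.75


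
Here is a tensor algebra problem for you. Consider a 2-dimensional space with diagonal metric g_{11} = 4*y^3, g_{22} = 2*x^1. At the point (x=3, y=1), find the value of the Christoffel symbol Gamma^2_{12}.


For a diagonal metric, Gamma^k_{ij} = (1/2) g^{kk} (dg_{ik}/dx_j + dg_{jk}/dx_i - dg_{ij}/dx_k).
The metric is diagonal, so g_{ab} = 0 for a != b.
At the given point: g_{11} = 4, g_{22} = 6
g^{22} = 1/6
dg_{12}/dx_2 = 0 (off-diagonal)
dg_{22}/dx_1 = dg_{22}/dx_1 = 2
dg_{12}/dx_2 = 0 (off-diagonal)
Numerator = 0 + 2 - 0 = 2
Gamma^2_{12} = 2 / (2 * 6) = 1/6

1/6


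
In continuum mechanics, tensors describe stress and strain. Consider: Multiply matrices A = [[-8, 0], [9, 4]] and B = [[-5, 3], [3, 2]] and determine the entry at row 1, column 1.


(AB)_{ij} = sum_k A_{ik} B_{kj}.
For i=1, j=1:
A_{11} * B_{11} = -8 * -5 = 40
A_{12} * B_{21} = 0 * 3 = 0
Sum = 40 + 0 = 40

40


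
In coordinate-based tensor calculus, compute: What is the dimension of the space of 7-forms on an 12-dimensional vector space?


The dimension of the space of p-forms on an n-dimensional space is C(n, p).
n = 12, p = 7
C(12, 7) = 12! / (7! * 5!) = 792

792


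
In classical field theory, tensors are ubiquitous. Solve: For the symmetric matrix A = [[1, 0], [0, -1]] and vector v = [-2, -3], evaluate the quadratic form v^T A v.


First compute Av:
(Av)_1 = 1*-2 + 0*-3 = -2
(Av)_2 = 0*-2 + -1*-3 = 3
Av = [-2, 3]
Then v^T (Av) = -2*-2 + -3*3
= 4 + -9 = -5

-5


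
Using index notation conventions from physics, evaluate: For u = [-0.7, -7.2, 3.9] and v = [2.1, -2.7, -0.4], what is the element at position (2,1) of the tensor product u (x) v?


The outer product entry T_{ij} = u_i * v_j.
We need i=2, j=1.
u_2 = -7.2, v_1 = 2.1
T_{2,1} = -7.2 * 2.1 = -15.12

-15.12


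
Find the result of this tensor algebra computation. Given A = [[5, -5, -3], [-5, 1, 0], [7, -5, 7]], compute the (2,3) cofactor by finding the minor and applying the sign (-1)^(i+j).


To find cofactor C_{23}, delete row 2 and column 3.
The resulting 2x2 submatrix is: [[5, -5], [7, -5]]
Minor M_{23} = 5*-5 - -5*7
  = -25 - -35 = 10
Sign = (-1)^(2+3) = (-1)^5 = -1
Cofactor C_{23} = -1 * 10 = -10

-10


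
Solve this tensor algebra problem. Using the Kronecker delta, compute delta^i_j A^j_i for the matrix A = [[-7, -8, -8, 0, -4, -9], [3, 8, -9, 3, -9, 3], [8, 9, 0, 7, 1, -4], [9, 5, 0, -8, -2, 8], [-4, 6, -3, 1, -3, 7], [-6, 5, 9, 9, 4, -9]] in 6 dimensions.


The contraction (trace) of a rank-2 tensor is the sum of its diagonal elements.
Diagonal entries: A[1,1] = -7, A[2,2] = 8, A[3,3] = 0, A[4,4] = -8, A[5,5] = -3, A[6,6] = -9
Tr(A) = -7 + 8 + 0 + -8 + -3 + -9 = -19

-19


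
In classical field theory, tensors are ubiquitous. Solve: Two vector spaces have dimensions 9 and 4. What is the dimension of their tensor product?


The dimension of a tensor product is the product of dimensions.
dim(V) = 9, dim(W) = 4
dim(V (x) W) = 9 * 4 = 36

36


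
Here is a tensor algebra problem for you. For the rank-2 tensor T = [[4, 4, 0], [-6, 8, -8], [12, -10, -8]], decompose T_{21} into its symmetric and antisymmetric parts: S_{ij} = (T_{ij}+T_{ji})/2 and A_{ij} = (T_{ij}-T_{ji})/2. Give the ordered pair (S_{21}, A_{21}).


T_{21} = -6
T_{12} = 4
S_{21} = (-6 + 4)/2 = -2/2 = -1
A_{21} = (-6 - 4)/2 = -10/2 = -5
Check: S + A = -1 + -5 = -6 = T_{21}.

(-1, -5)


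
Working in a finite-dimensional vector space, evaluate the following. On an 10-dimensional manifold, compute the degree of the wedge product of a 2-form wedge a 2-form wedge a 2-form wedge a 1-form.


The degree of a wedge product is the sum of the degrees of the individual forms.
Degrees: 2, 2, 2, 1
Total degree = 2 + 2 + 2 + 1 = 7

7


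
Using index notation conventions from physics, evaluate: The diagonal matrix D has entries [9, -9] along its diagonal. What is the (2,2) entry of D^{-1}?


For a diagonal matrix, the inverse has entries (D^{-1})_{ii} = 1/d_{ii}.
The diagonal entries are: d_{11} = 9, d_{22} = -9
We need (D^{-1})_{22} = 1/d_{22} = 1/-9 = -1/9

-1/9


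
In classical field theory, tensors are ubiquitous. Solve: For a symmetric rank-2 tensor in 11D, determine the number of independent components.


A symmetric rank-2 tensor in d dimensions has d(d+1)/2 independent components.
d = 11
d(d+1)/2 = 11 * 12 / 2 = 132 / 2 = 66

66


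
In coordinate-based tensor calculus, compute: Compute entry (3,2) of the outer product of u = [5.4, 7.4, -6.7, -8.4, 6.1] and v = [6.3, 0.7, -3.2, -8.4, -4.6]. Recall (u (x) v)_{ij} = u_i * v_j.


The outer product entry T_{ij} = u_i * v_j.
We need i=3, j=2.
u_3 = -6.7, v_2 = 0.7
T_{3,2} = -6.7 * 0.7 = -4.69

-4.69


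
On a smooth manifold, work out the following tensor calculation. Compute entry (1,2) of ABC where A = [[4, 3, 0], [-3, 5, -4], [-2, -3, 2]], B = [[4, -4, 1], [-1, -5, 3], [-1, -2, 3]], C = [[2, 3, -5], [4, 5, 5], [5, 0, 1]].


(ABC)_{12} = sum_m (AB)_{1m} C_{m2}. First compute row 1 of AB.
(AB)_{11} = 4*4 + 3*-1 + 0*-1 = 13
(AB)_{12} = 4*-4 + 3*-5 + 0*-2 = -31
(AB)_{13} = 4*1 + 3*3 + 0*3 = 13
Now contract with column 2 of C:
(AB)_{11} * C_{12} = 13 * 3 = 39
(AB)_{12} * C_{22} = -31 * 5 = -155
(AB)_{13} * C_{32} = 13 * 0 = 0
(ABC)_{12} = 39 + -155 + 0 = -116

-116


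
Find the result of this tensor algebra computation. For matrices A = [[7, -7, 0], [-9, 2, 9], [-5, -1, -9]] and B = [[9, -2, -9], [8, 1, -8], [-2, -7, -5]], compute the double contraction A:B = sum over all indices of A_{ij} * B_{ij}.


A:B = sum over all i,j of A_{ij} * B_{ij}.
Row 1: 7*9=63, -7*-2=14, 0*-9=0 => row sum = 77
Row 2: -9*8=-72, 2*1=2, 9*-8=-72 => row sum = -142
Row 3: -5*-2=10, -1*-7=7, -9*-5=45 => row sum = 62
Total = 77 + -142 + 62 = -3

-3


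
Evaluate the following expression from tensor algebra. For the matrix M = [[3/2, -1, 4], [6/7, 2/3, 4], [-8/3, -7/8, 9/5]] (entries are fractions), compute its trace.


The trace is the sum of diagonal entries.
Diagonal: M[1,1] = 3/2, M[2,2] = 2/3, M[3,3] = 9/5
Tr(M) = 3/2 + 2/3 + 9/5
Computing step by step:
After adding M[1,1]: 3/2
After adding M[2,2]: 13/6
After adding M[3,3]: 119/30
Tr(M) = 119/30

119/30


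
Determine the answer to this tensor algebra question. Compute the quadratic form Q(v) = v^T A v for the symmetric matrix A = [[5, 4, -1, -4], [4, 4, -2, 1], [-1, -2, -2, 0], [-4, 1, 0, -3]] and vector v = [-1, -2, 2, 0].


First compute Av:
(Av)_1 = 5*-1 + 4*-2 + -1*2 + -4*0 = -15
(Av)_2 = 4*-1 + 4*-2 + -2*2 + 1*0 = -16
(Av)_3 = -1*-1 + -2*-2 + -2*2 + 0*0 = 1
(Av)_4 = -4*-1 + 1*-2 + 0*2 + -3*0 = 2
Av = [-15, -16, 1, 2]
Then v^T (Av) = -1*-15 + -2*-16 + 2*1 + 0*2
= 15 + 32 + 2 + 0 = 49

49


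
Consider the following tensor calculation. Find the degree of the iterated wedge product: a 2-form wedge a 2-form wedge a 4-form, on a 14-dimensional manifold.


The degree of a wedge product is the sum of the degrees of the individual forms.
Degrees: 2, 2, 4
Total degree = 2 + 2 + 4 = 8

8


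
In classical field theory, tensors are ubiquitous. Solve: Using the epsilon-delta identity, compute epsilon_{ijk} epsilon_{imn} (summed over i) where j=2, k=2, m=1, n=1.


Using the identity: epsilon_{ijk} epsilon_{imn} = delta_{jm} delta_{kn} - delta_{jn} delta_{km}.
delta_{21} = 0
delta_{21} = 0
delta_{21} = 0
delta_{21} = 0
Result = 0 * 0 - 0 * 0 = 0 - 0 = 0

0


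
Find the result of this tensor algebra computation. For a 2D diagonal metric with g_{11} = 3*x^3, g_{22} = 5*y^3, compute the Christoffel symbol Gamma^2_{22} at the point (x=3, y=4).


For a diagonal metric, Gamma^k_{ij} = (1/2) g^{kk} (dg_{ik}/dx_j + dg_{jk}/dx_i - dg_{ij}/dx_k).
The metric is diagonal, so g_{ab} = 0 for a != b.
At the given point: g_{11} = 81, g_{22} = 320
g^{22} = 1/320
dg_{22}/dx_2 = dg_{22}/dx_2 = 240
dg_{22}/dx_2 = dg_{22}/dx_2 = 240
dg_{22}/dx_2 = dg_{22}/dx_2 = 240
Numerator = 240 + 240 - 240 = 240
Gamma^2_{22} = 240 / (2 * 320) = 3/8

3/8


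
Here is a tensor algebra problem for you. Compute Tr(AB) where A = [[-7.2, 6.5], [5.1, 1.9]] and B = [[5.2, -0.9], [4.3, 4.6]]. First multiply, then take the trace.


Tr(AB) = sum_i (AB)_{ii} where (AB)_{ii} = sum_k A_{ik} B_{ki}.
(AB)_{11} = -7.2*5.2 + 6.5*4.3 = -9.49
(AB)_{22} = 5.1*-0.9 + 1.9*4.6 = 4.15
Tr(AB) = -9.49 + 4.15 = -5.34

-5.34


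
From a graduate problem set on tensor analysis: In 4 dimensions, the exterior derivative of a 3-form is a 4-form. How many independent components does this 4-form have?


The exterior derivative of a p-form is a (p+1)-form.
Its number of independent components is C(n, p+1).
n = 4, p+1 = 4
C(4, 4) = 1

1


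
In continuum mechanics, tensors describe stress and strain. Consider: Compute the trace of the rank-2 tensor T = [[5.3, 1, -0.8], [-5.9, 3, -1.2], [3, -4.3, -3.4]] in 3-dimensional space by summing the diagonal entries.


The contraction (trace) of a rank-2 tensor is the sum of its diagonal elements.
Diagonal entries: A[1,1] = 5.3, A[2,2] = 3, A[3,3] = -3.4
Tr(A) = 5.3 + 3 + -3.4 = 4.9

4.9


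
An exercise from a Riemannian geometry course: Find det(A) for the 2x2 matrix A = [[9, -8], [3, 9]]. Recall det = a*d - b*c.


For a 2x2 matrix [[a, b], [c, d]], det = a*d - b*c.
a = 9, b = -8, c = 3, d = 9
a*d = 9 * 9 = 81
b*c = -8 * 3 = -24
det = 81 - -24 = 105

105


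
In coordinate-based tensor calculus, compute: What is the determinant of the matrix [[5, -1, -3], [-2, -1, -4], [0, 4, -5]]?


Expanding along the first row, det(A) = a11*M_11 - a12*M_12 + a13*M_13, where M_1j is the (1,j) minor.
Minor M_11 = -1*-5 - -4*4 = 21
Minor M_12 = -2*-5 - -4*0 = 10
Minor M_13 = -2*4 - -1*0 = -8
det = 5*(21) - -1*(10) + -3*(-8)
    = 105 - -10 + 24
    = 139

139


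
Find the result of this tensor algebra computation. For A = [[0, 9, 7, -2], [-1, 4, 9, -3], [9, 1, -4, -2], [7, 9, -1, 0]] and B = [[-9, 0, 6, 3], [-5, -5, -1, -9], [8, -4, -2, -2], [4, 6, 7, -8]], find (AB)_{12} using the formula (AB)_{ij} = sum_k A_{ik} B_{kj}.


(AB)_{ij} = sum_k A_{ik} B_{kj}.
For i=1, j=2:
A_{11} * B_{12} = 0 * 0 = 0
A_{12} * B_{22} = 9 * -5 = -45
A_{13} * B_{32} = 7 * -4 = -28
A_{14} * B_{42} = -2 * 6 = -12
Sum = 0 + -45 + -28 + -12 = -85

-85


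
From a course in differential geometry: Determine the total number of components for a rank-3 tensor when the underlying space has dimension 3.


The number of components of a rank-r tensor in d dimensions is d^r.
Here d = 3 and r = 3.
3^3 = 27

27


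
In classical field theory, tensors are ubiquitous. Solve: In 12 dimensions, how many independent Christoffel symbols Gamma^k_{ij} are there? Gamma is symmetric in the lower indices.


Christoffel symbols Gamma^k_{ij} are symmetric in i,j, so there are d * d(d+1)/2 independent symbols.
d = 12
d(d+1)/2 = 12 * 13 / 2 = 78
Total = 12 * 78 = 936

936


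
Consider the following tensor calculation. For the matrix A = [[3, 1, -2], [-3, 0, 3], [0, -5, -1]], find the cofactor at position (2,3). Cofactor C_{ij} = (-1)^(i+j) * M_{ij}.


To find cofactor C_{23}, delete row 2 and column 3.
The resulting 2x2 submatrix is: [[3, 1], [0, -5]]
Minor M_{23} = 3*-5 - 1*0
  = -15 - 0 = -15
Sign = (-1)^(2+3) = (-1)^5 = -1
Cofactor C_{23} = -1 * -15 = 15

15


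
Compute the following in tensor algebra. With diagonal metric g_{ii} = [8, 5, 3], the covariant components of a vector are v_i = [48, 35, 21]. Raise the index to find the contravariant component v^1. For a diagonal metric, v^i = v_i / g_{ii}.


To raise an index with a diagonal metric: v^i = v_i / g_{ii}.
For index 1: v_1 = 48, g_{11} = 8
v^1 = 48 / 8 = 6

6


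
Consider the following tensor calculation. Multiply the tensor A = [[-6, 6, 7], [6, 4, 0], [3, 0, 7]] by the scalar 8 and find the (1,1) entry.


Scalar multiplication: (cA)_{ij} = c * A_{ij}.
c = 8
A_{11} = -6
(cA)_{11} = 8 * -6 = -48

-48


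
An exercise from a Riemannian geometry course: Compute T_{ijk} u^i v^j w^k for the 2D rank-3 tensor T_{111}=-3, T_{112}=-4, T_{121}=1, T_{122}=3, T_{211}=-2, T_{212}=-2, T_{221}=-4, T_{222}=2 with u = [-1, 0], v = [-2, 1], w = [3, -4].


S = sum over i,j,k of T_{ijk} u_i v_j w_k. Expanding all 8 terms:
T_{111}*u_1*v_1*w_1 = -3*-1*-2*3 = -18  (running total: -18)
T_{112}*u_1*v_1*w_2 = -4*-1*-2*-4 = 32  (running total: 14)
T_{121}*u_1*v_2*w_1 = 1*-1*1*3 = -3  (running total: 11)
T_{122}*u_1*v_2*w_2 = 3*-1*1*-4 = 12  (running total: 23)
T_{211}*u_2*v_1*w_1 = -2*0*-2*3 = 0  (running total: 23)
T_{212}*u_2*v_1*w_2 = -2*0*-2*-4 = 0  (running total: 23)
T_{221}*u_2*v_2*w_1 = -4*0*1*3 = 0  (running total: 23)
T_{222}*u_2*v_2*w_2 = 2*0*1*-4 = 0  (running total: 23)
S = 23

23


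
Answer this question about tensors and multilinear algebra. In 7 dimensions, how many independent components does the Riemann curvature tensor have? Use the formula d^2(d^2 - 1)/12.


The Riemann tensor in d dimensions has d^2(d^2 - 1)/12 independent components.
d = 7, so d^2 = 49
d^2 - 1 = 48
d^2(d^2 - 1) = 49 * 48 = 2352
Divide by 12: 2352 / 12 = 196

196


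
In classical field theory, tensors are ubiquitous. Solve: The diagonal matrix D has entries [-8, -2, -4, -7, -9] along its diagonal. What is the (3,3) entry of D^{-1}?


For a diagonal matrix, the inverse has entries (D^{-1})_{ii} = 1/d_{ii}.
The diagonal entries are: d_{11} = -8, d_{22} = -2, d_{33} = -4, d_{44} = -7, d_{55} = -9
We need (D^{-1})_{33} = 1/d_{33} = 1/-4 = -1/4

-1/4


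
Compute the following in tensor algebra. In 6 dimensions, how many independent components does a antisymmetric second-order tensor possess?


A antisymmetric rank-2 tensor in d dimensions has d(d-1)/2 independent components.
d = 6
d(d-1)/2 = 6 * 5 / 2 = 30 / 2 = 15

15


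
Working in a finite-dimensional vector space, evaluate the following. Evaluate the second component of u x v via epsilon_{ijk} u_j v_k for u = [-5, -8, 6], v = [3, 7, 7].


(u x v)_2 = sum_{j,k} epsilon_{2jk} u_j v_k. Only permutations of (1,2,3) contribute; the two non-zero terms are:
eps_{213} u_1 v_3 = -1 * -5 * 7 = 35
eps_{231} u_3 v_1 = 1 * 6 * 3 = 18
(u x v)_2 = 53

53


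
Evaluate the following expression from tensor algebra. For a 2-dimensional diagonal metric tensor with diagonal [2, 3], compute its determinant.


For a diagonal metric, the determinant is the product of diagonal entries.
Diagonal entries: 2, 3
det(g) = 2 * 3 = 6

6


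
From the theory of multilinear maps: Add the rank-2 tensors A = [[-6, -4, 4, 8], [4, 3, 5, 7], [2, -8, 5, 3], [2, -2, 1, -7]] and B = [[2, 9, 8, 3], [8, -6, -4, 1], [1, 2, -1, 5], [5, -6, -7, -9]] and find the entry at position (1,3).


Tensor addition is component-wise: (A + B)_{ij} = A_{ij} + B_{ij}.
A_{13} = 4
B_{13} = 8
(A + B)_{13} = 4 + 8 = 12

12


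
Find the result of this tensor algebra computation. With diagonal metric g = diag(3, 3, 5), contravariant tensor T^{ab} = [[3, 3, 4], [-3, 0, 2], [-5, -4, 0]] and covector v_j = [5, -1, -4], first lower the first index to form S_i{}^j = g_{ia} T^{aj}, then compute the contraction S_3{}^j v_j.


Step 1: lower the first index. For a diagonal metric, g_{ia} T^{aj} = g_{ii} T^{ij} (no sum on i).
g_{33} = 5
S_3{}^1 = 5 * T^{31} = 5 * -5 = -25
S_3{}^2 = 5 * T^{32} = 5 * -4 = -20
S_3{}^3 = 5 * T^{33} = 5 * 0 = 0
Step 2: contract S_3{}^j with v_j.
S_3{}^1 * v_1 = -25 * 5 = -125
S_3{}^2 * v_2 = -20 * -1 = 20
S_3{}^3 * v_3 = 0 * -4 = 0
Result = -125 + 20 + 0 = -105

-105


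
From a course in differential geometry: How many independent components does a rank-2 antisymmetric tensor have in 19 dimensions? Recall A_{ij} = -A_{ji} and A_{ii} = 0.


An antisymmetric rank-2 tensor satisfies A_{ij} = -A_{ji}, so diagonal entries are zero.
The independent components are the upper-triangular entries: C(n, 2) = n(n-1)/2.
n = 19
C(19, 2) = 19 * 18 / 2 = 342 / 2 = 171

171


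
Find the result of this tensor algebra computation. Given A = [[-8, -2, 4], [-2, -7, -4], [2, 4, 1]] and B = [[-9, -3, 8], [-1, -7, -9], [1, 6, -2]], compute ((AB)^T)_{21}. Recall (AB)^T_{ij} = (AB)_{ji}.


(AB)^T_{ij} = (AB)_{ji} = sum_k A_{jk} B_{ki}.
For i=2, j=1 we need (AB)_{12}:
A_{11} * B_{12} = -8 * -3 = 24
A_{12} * B_{22} = -2 * -7 = 14
A_{13} * B_{32} = 4 * 6 = 24
Sum = 24 + 14 + 24 = 62

62


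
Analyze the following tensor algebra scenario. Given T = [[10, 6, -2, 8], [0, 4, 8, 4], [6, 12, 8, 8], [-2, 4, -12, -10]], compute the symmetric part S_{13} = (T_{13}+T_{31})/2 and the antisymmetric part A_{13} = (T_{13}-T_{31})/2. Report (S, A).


T_{13} = -2
T_{31} = 6
S_{13} = (-2 + 6)/2 = 4/2 = 2
A_{13} = (-2 - 6)/2 = -8/2 = -4
Check: S + A = 2 + -4 = -2 = T_{13}.

(2, -4)


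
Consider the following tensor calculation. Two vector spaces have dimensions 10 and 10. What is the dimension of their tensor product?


The dimension of a tensor product is the product of dimensions.
dim(V) = 10, dim(W) = 10
dim(V (x) W) = 10 * 10 = 100

100


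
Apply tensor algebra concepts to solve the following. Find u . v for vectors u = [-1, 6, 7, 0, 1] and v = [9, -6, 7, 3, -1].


The inner product u . v = sum of u_i * v_i.
Term-by-term: -1 * 9, 6 * -6, 7 * 7, 0 * 3, 1 * -1
Products: -9, -36, 49, 0, -1
Sum = -9 + -36 + 49 + 0 + -1 = 3

3


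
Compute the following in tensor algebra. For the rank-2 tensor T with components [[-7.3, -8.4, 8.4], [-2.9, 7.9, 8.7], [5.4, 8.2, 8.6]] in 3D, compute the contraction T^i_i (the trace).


The contraction (trace) of a rank-2 tensor is the sum of its diagonal elements.
Diagonal entries: A[1,1] = -7.3, A[2,2] = 7.9, A[3,3] = 8.6
Tr(A) = -7.3 + 7.9 + 8.6 = 9.2

9.2
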